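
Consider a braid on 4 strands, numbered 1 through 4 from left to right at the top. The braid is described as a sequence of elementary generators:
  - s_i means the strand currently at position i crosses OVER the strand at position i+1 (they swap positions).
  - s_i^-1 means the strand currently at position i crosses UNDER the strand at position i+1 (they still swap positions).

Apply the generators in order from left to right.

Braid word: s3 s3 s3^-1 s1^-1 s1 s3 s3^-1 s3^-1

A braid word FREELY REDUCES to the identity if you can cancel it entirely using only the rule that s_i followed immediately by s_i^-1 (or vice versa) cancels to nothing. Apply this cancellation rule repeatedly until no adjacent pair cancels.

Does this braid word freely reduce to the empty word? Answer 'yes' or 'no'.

Gen 1 (s3): push. Stack: [s3]
Gen 2 (s3): push. Stack: [s3 s3]
Gen 3 (s3^-1): cancels prior s3. Stack: [s3]
Gen 4 (s1^-1): push. Stack: [s3 s1^-1]
Gen 5 (s1): cancels prior s1^-1. Stack: [s3]
Gen 6 (s3): push. Stack: [s3 s3]
Gen 7 (s3^-1): cancels prior s3. Stack: [s3]
Gen 8 (s3^-1): cancels prior s3. Stack: []
Reduced word: (empty)

Answer: yes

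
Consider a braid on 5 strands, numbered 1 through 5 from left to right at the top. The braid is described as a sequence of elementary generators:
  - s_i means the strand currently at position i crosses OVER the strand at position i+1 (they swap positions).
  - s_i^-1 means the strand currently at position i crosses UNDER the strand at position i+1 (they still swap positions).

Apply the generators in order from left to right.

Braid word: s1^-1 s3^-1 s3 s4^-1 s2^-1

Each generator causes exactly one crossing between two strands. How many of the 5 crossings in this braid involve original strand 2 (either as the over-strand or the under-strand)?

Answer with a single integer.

Gen 1: crossing 1x2. Involves strand 2? yes. Count so far: 1
Gen 2: crossing 3x4. Involves strand 2? no. Count so far: 1
Gen 3: crossing 4x3. Involves strand 2? no. Count so far: 1
Gen 4: crossing 4x5. Involves strand 2? no. Count so far: 1
Gen 5: crossing 1x3. Involves strand 2? no. Count so far: 1

Answer: 1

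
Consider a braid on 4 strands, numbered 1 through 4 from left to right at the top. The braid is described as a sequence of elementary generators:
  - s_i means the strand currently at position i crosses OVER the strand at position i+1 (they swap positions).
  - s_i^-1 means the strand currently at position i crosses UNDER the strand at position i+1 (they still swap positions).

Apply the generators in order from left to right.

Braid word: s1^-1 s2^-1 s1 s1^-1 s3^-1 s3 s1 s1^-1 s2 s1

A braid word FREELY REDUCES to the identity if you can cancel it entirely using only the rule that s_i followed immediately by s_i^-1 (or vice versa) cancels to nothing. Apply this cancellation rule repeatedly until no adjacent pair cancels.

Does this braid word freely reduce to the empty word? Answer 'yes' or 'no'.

Gen 1 (s1^-1): push. Stack: [s1^-1]
Gen 2 (s2^-1): push. Stack: [s1^-1 s2^-1]
Gen 3 (s1): push. Stack: [s1^-1 s2^-1 s1]
Gen 4 (s1^-1): cancels prior s1. Stack: [s1^-1 s2^-1]
Gen 5 (s3^-1): push. Stack: [s1^-1 s2^-1 s3^-1]
Gen 6 (s3): cancels prior s3^-1. Stack: [s1^-1 s2^-1]
Gen 7 (s1): push. Stack: [s1^-1 s2^-1 s1]
Gen 8 (s1^-1): cancels prior s1. Stack: [s1^-1 s2^-1]
Gen 9 (s2): cancels prior s2^-1. Stack: [s1^-1]
Gen 10 (s1): cancels prior s1^-1. Stack: []
Reduced word: (empty)

Answer: yes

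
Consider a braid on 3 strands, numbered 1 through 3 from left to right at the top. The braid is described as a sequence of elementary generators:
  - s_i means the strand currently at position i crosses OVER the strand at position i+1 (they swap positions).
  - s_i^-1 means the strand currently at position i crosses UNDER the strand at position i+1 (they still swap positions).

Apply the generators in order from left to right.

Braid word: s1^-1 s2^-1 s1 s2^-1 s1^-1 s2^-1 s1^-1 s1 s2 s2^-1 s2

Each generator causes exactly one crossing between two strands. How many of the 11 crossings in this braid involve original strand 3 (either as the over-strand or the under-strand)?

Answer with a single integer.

Gen 1: crossing 1x2. Involves strand 3? no. Count so far: 0
Gen 2: crossing 1x3. Involves strand 3? yes. Count so far: 1
Gen 3: crossing 2x3. Involves strand 3? yes. Count so far: 2
Gen 4: crossing 2x1. Involves strand 3? no. Count so far: 2
Gen 5: crossing 3x1. Involves strand 3? yes. Count so far: 3
Gen 6: crossing 3x2. Involves strand 3? yes. Count so far: 4
Gen 7: crossing 1x2. Involves strand 3? no. Count so far: 4
Gen 8: crossing 2x1. Involves strand 3? no. Count so far: 4
Gen 9: crossing 2x3. Involves strand 3? yes. Count so far: 5
Gen 10: crossing 3x2. Involves strand 3? yes. Count so far: 6
Gen 11: crossing 2x3. Involves strand 3? yes. Count so far: 7

Answer: 7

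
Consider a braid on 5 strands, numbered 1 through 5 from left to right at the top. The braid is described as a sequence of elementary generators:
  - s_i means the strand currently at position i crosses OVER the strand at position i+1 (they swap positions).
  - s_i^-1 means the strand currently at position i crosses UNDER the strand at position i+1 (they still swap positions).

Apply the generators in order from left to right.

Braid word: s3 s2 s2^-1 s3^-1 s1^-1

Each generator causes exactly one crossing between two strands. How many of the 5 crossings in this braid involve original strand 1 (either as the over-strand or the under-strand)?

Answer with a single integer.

Answer: 1

Derivation:
Gen 1: crossing 3x4. Involves strand 1? no. Count so far: 0
Gen 2: crossing 2x4. Involves strand 1? no. Count so far: 0
Gen 3: crossing 4x2. Involves strand 1? no. Count so far: 0
Gen 4: crossing 4x3. Involves strand 1? no. Count so far: 0
Gen 5: crossing 1x2. Involves strand 1? yes. Count so far: 1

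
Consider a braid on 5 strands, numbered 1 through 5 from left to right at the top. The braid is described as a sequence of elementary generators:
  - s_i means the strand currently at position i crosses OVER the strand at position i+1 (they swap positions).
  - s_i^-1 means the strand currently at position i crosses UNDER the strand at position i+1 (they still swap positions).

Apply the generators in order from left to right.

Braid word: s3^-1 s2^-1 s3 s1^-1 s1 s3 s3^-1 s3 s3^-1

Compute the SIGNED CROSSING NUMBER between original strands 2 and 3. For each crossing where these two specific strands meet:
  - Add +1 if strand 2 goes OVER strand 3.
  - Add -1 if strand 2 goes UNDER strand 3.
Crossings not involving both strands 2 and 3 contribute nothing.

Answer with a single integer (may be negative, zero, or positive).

Gen 1: crossing 3x4. Both 2&3? no. Sum: 0
Gen 2: crossing 2x4. Both 2&3? no. Sum: 0
Gen 3: 2 over 3. Both 2&3? yes. Contrib: +1. Sum: 1
Gen 4: crossing 1x4. Both 2&3? no. Sum: 1
Gen 5: crossing 4x1. Both 2&3? no. Sum: 1
Gen 6: 3 over 2. Both 2&3? yes. Contrib: -1. Sum: 0
Gen 7: 2 under 3. Both 2&3? yes. Contrib: -1. Sum: -1
Gen 8: 3 over 2. Both 2&3? yes. Contrib: -1. Sum: -2
Gen 9: 2 under 3. Both 2&3? yes. Contrib: -1. Sum: -3

Answer: -3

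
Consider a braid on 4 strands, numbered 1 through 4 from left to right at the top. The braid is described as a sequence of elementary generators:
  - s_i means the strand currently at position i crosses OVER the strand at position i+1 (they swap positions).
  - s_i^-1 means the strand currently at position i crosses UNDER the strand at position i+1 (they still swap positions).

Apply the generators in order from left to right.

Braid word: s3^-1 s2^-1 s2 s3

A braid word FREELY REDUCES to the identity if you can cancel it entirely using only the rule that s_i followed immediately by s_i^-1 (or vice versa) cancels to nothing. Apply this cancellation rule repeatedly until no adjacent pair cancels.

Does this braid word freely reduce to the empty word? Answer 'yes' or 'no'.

Gen 1 (s3^-1): push. Stack: [s3^-1]
Gen 2 (s2^-1): push. Stack: [s3^-1 s2^-1]
Gen 3 (s2): cancels prior s2^-1. Stack: [s3^-1]
Gen 4 (s3): cancels prior s3^-1. Stack: []
Reduced word: (empty)

Answer: yes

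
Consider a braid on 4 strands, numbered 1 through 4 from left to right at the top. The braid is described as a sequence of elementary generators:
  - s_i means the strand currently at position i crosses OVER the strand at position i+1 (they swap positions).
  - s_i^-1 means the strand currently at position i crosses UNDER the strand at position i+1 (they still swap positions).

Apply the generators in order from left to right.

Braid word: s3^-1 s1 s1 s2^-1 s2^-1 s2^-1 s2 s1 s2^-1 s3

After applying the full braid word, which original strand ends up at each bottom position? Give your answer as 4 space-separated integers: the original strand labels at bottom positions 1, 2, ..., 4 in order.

Gen 1 (s3^-1): strand 3 crosses under strand 4. Perm now: [1 2 4 3]
Gen 2 (s1): strand 1 crosses over strand 2. Perm now: [2 1 4 3]
Gen 3 (s1): strand 2 crosses over strand 1. Perm now: [1 2 4 3]
Gen 4 (s2^-1): strand 2 crosses under strand 4. Perm now: [1 4 2 3]
Gen 5 (s2^-1): strand 4 crosses under strand 2. Perm now: [1 2 4 3]
Gen 6 (s2^-1): strand 2 crosses under strand 4. Perm now: [1 4 2 3]
Gen 7 (s2): strand 4 crosses over strand 2. Perm now: [1 2 4 3]
Gen 8 (s1): strand 1 crosses over strand 2. Perm now: [2 1 4 3]
Gen 9 (s2^-1): strand 1 crosses under strand 4. Perm now: [2 4 1 3]
Gen 10 (s3): strand 1 crosses over strand 3. Perm now: [2 4 3 1]

Answer: 2 4 3 1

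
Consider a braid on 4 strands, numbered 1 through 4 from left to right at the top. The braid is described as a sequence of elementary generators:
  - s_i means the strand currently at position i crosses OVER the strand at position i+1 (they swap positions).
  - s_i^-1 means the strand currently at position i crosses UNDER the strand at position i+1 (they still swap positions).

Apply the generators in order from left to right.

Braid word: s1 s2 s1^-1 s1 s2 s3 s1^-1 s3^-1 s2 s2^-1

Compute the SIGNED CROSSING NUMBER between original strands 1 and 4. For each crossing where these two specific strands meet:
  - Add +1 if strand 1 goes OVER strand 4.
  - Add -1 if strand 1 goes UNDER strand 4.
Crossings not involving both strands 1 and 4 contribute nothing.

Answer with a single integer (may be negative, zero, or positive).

Answer: 0

Derivation:
Gen 1: crossing 1x2. Both 1&4? no. Sum: 0
Gen 2: crossing 1x3. Both 1&4? no. Sum: 0
Gen 3: crossing 2x3. Both 1&4? no. Sum: 0
Gen 4: crossing 3x2. Both 1&4? no. Sum: 0
Gen 5: crossing 3x1. Both 1&4? no. Sum: 0
Gen 6: crossing 3x4. Both 1&4? no. Sum: 0
Gen 7: crossing 2x1. Both 1&4? no. Sum: 0
Gen 8: crossing 4x3. Both 1&4? no. Sum: 0
Gen 9: crossing 2x3. Both 1&4? no. Sum: 0
Gen 10: crossing 3x2. Both 1&4? no. Sum: 0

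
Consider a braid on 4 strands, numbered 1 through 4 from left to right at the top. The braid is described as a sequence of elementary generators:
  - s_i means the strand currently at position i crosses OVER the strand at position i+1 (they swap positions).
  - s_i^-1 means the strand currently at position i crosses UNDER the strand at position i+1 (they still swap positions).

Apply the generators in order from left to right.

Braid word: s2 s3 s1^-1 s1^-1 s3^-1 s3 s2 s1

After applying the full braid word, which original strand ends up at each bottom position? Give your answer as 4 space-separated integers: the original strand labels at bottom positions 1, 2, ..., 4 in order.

Answer: 4 1 3 2

Derivation:
Gen 1 (s2): strand 2 crosses over strand 3. Perm now: [1 3 2 4]
Gen 2 (s3): strand 2 crosses over strand 4. Perm now: [1 3 4 2]
Gen 3 (s1^-1): strand 1 crosses under strand 3. Perm now: [3 1 4 2]
Gen 4 (s1^-1): strand 3 crosses under strand 1. Perm now: [1 3 4 2]
Gen 5 (s3^-1): strand 4 crosses under strand 2. Perm now: [1 3 2 4]
Gen 6 (s3): strand 2 crosses over strand 4. Perm now: [1 3 4 2]
Gen 7 (s2): strand 3 crosses over strand 4. Perm now: [1 4 3 2]
Gen 8 (s1): strand 1 crosses over strand 4. Perm now: [4 1 3 2]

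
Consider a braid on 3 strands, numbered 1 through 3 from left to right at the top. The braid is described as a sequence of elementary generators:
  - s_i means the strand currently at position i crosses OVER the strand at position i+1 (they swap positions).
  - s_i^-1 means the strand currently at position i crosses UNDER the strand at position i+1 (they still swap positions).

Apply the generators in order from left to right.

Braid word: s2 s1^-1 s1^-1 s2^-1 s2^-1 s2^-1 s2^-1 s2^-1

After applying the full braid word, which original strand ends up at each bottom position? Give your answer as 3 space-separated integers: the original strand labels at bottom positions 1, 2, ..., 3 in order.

Answer: 1 2 3

Derivation:
Gen 1 (s2): strand 2 crosses over strand 3. Perm now: [1 3 2]
Gen 2 (s1^-1): strand 1 crosses under strand 3. Perm now: [3 1 2]
Gen 3 (s1^-1): strand 3 crosses under strand 1. Perm now: [1 3 2]
Gen 4 (s2^-1): strand 3 crosses under strand 2. Perm now: [1 2 3]
Gen 5 (s2^-1): strand 2 crosses under strand 3. Perm now: [1 3 2]
Gen 6 (s2^-1): strand 3 crosses under strand 2. Perm now: [1 2 3]
Gen 7 (s2^-1): strand 2 crosses under strand 3. Perm now: [1 3 2]
Gen 8 (s2^-1): strand 3 crosses under strand 2. Perm now: [1 2 3]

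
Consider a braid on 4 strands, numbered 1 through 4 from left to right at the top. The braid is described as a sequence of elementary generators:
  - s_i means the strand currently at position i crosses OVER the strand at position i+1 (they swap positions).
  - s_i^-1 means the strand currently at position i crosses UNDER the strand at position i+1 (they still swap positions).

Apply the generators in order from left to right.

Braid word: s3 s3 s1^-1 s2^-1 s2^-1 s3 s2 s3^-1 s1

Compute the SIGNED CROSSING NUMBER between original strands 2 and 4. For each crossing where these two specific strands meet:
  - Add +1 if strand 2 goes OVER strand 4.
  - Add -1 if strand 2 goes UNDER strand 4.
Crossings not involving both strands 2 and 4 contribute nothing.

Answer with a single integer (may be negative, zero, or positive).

Answer: 1

Derivation:
Gen 1: crossing 3x4. Both 2&4? no. Sum: 0
Gen 2: crossing 4x3. Both 2&4? no. Sum: 0
Gen 3: crossing 1x2. Both 2&4? no. Sum: 0
Gen 4: crossing 1x3. Both 2&4? no. Sum: 0
Gen 5: crossing 3x1. Both 2&4? no. Sum: 0
Gen 6: crossing 3x4. Both 2&4? no. Sum: 0
Gen 7: crossing 1x4. Both 2&4? no. Sum: 0
Gen 8: crossing 1x3. Both 2&4? no. Sum: 0
Gen 9: 2 over 4. Both 2&4? yes. Contrib: +1. Sum: 1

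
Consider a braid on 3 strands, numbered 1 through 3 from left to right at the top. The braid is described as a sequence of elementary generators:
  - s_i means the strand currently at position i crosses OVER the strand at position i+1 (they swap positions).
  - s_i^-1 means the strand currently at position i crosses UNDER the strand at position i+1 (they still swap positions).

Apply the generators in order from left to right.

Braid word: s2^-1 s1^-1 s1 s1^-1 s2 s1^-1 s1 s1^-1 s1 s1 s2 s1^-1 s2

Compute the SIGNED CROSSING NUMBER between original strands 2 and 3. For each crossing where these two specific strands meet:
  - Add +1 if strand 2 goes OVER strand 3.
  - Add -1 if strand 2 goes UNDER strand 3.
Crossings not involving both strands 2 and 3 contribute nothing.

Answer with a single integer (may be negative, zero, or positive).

Gen 1: 2 under 3. Both 2&3? yes. Contrib: -1. Sum: -1
Gen 2: crossing 1x3. Both 2&3? no. Sum: -1
Gen 3: crossing 3x1. Both 2&3? no. Sum: -1
Gen 4: crossing 1x3. Both 2&3? no. Sum: -1
Gen 5: crossing 1x2. Both 2&3? no. Sum: -1
Gen 6: 3 under 2. Both 2&3? yes. Contrib: +1. Sum: 0
Gen 7: 2 over 3. Both 2&3? yes. Contrib: +1. Sum: 1
Gen 8: 3 under 2. Both 2&3? yes. Contrib: +1. Sum: 2
Gen 9: 2 over 3. Both 2&3? yes. Contrib: +1. Sum: 3
Gen 10: 3 over 2. Both 2&3? yes. Contrib: -1. Sum: 2
Gen 11: crossing 3x1. Both 2&3? no. Sum: 2
Gen 12: crossing 2x1. Both 2&3? no. Sum: 2
Gen 13: 2 over 3. Both 2&3? yes. Contrib: +1. Sum: 3

Answer: 3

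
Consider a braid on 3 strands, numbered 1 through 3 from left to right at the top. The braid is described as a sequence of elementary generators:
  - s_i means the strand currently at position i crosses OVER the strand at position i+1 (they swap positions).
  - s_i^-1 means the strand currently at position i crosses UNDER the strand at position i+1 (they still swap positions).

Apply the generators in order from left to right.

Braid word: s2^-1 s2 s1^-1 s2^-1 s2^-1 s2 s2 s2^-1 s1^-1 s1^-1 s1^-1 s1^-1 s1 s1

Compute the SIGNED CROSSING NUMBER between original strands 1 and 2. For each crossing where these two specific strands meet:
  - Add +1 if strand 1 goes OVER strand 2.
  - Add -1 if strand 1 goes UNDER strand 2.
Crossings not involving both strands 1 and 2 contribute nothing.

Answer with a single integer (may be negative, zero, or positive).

Gen 1: crossing 2x3. Both 1&2? no. Sum: 0
Gen 2: crossing 3x2. Both 1&2? no. Sum: 0
Gen 3: 1 under 2. Both 1&2? yes. Contrib: -1. Sum: -1
Gen 4: crossing 1x3. Both 1&2? no. Sum: -1
Gen 5: crossing 3x1. Both 1&2? no. Sum: -1
Gen 6: crossing 1x3. Both 1&2? no. Sum: -1
Gen 7: crossing 3x1. Both 1&2? no. Sum: -1
Gen 8: crossing 1x3. Both 1&2? no. Sum: -1
Gen 9: crossing 2x3. Both 1&2? no. Sum: -1
Gen 10: crossing 3x2. Both 1&2? no. Sum: -1
Gen 11: crossing 2x3. Both 1&2? no. Sum: -1
Gen 12: crossing 3x2. Both 1&2? no. Sum: -1
Gen 13: crossing 2x3. Both 1&2? no. Sum: -1
Gen 14: crossing 3x2. Both 1&2? no. Sum: -1

Answer: -1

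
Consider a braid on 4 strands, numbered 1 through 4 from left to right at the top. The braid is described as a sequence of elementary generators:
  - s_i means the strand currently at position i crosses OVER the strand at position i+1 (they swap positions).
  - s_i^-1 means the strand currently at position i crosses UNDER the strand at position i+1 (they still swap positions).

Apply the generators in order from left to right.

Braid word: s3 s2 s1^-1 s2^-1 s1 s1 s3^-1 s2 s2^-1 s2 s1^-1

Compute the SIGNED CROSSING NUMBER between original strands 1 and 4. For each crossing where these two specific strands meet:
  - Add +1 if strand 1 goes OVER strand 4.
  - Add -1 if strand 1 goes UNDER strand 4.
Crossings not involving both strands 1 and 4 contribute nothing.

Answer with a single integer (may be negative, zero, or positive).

Gen 1: crossing 3x4. Both 1&4? no. Sum: 0
Gen 2: crossing 2x4. Both 1&4? no. Sum: 0
Gen 3: 1 under 4. Both 1&4? yes. Contrib: -1. Sum: -1
Gen 4: crossing 1x2. Both 1&4? no. Sum: -1
Gen 5: crossing 4x2. Both 1&4? no. Sum: -1
Gen 6: crossing 2x4. Both 1&4? no. Sum: -1
Gen 7: crossing 1x3. Both 1&4? no. Sum: -1
Gen 8: crossing 2x3. Both 1&4? no. Sum: -1
Gen 9: crossing 3x2. Both 1&4? no. Sum: -1
Gen 10: crossing 2x3. Both 1&4? no. Sum: -1
Gen 11: crossing 4x3. Both 1&4? no. Sum: -1

Answer: -1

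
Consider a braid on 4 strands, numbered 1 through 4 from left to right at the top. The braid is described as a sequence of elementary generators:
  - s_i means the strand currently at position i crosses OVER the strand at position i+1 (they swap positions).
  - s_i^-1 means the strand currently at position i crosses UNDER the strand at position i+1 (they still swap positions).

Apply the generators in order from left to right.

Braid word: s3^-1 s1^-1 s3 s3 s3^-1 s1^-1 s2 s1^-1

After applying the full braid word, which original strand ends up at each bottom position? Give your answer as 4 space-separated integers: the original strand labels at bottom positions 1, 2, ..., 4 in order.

Answer: 3 1 2 4

Derivation:
Gen 1 (s3^-1): strand 3 crosses under strand 4. Perm now: [1 2 4 3]
Gen 2 (s1^-1): strand 1 crosses under strand 2. Perm now: [2 1 4 3]
Gen 3 (s3): strand 4 crosses over strand 3. Perm now: [2 1 3 4]
Gen 4 (s3): strand 3 crosses over strand 4. Perm now: [2 1 4 3]
Gen 5 (s3^-1): strand 4 crosses under strand 3. Perm now: [2 1 3 4]
Gen 6 (s1^-1): strand 2 crosses under strand 1. Perm now: [1 2 3 4]
Gen 7 (s2): strand 2 crosses over strand 3. Perm now: [1 3 2 4]
Gen 8 (s1^-1): strand 1 crosses under strand 3. Perm now: [3 1 2 4]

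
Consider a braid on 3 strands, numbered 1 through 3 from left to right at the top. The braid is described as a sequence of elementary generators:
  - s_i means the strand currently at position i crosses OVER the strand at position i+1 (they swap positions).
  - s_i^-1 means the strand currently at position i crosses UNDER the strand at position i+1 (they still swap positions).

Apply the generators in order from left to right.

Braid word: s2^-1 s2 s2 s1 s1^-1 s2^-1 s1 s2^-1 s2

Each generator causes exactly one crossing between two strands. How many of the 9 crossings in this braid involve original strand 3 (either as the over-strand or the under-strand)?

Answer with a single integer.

Answer: 8

Derivation:
Gen 1: crossing 2x3. Involves strand 3? yes. Count so far: 1
Gen 2: crossing 3x2. Involves strand 3? yes. Count so far: 2
Gen 3: crossing 2x3. Involves strand 3? yes. Count so far: 3
Gen 4: crossing 1x3. Involves strand 3? yes. Count so far: 4
Gen 5: crossing 3x1. Involves strand 3? yes. Count so far: 5
Gen 6: crossing 3x2. Involves strand 3? yes. Count so far: 6
Gen 7: crossing 1x2. Involves strand 3? no. Count so far: 6
Gen 8: crossing 1x3. Involves strand 3? yes. Count so far: 7
Gen 9: crossing 3x1. Involves strand 3? yes. Count so far: 8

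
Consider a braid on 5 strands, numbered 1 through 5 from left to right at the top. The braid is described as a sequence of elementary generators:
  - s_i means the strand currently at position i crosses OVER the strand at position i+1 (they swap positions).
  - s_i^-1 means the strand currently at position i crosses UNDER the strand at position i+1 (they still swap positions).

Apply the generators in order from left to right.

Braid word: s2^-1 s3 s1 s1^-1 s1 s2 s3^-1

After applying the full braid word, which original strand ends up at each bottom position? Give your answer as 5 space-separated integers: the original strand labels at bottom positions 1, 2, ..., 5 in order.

Gen 1 (s2^-1): strand 2 crosses under strand 3. Perm now: [1 3 2 4 5]
Gen 2 (s3): strand 2 crosses over strand 4. Perm now: [1 3 4 2 5]
Gen 3 (s1): strand 1 crosses over strand 3. Perm now: [3 1 4 2 5]
Gen 4 (s1^-1): strand 3 crosses under strand 1. Perm now: [1 3 4 2 5]
Gen 5 (s1): strand 1 crosses over strand 3. Perm now: [3 1 4 2 5]
Gen 6 (s2): strand 1 crosses over strand 4. Perm now: [3 4 1 2 5]
Gen 7 (s3^-1): strand 1 crosses under strand 2. Perm now: [3 4 2 1 5]

Answer: 3 4 2 1 5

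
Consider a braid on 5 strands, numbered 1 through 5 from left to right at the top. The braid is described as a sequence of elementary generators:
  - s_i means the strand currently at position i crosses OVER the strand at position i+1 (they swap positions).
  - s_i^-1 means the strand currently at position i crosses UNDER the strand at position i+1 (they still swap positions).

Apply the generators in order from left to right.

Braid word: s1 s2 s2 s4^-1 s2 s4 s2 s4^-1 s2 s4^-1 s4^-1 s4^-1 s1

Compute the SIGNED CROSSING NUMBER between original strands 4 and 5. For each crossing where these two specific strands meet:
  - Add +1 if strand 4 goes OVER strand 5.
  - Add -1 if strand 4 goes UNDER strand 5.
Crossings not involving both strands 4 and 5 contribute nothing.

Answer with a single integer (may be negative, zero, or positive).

Gen 1: crossing 1x2. Both 4&5? no. Sum: 0
Gen 2: crossing 1x3. Both 4&5? no. Sum: 0
Gen 3: crossing 3x1. Both 4&5? no. Sum: 0
Gen 4: 4 under 5. Both 4&5? yes. Contrib: -1. Sum: -1
Gen 5: crossing 1x3. Both 4&5? no. Sum: -1
Gen 6: 5 over 4. Both 4&5? yes. Contrib: -1. Sum: -2
Gen 7: crossing 3x1. Both 4&5? no. Sum: -2
Gen 8: 4 under 5. Both 4&5? yes. Contrib: -1. Sum: -3
Gen 9: crossing 1x3. Both 4&5? no. Sum: -3
Gen 10: 5 under 4. Both 4&5? yes. Contrib: +1. Sum: -2
Gen 11: 4 under 5. Both 4&5? yes. Contrib: -1. Sum: -3
Gen 12: 5 under 4. Both 4&5? yes. Contrib: +1. Sum: -2
Gen 13: crossing 2x3. Both 4&5? no. Sum: -2

Answer: -2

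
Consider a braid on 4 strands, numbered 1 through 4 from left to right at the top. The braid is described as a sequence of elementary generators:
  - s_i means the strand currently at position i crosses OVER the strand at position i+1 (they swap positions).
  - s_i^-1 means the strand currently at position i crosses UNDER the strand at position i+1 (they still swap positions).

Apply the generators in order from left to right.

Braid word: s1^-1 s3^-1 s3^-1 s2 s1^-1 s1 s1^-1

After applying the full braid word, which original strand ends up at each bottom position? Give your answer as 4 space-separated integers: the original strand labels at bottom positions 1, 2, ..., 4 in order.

Gen 1 (s1^-1): strand 1 crosses under strand 2. Perm now: [2 1 3 4]
Gen 2 (s3^-1): strand 3 crosses under strand 4. Perm now: [2 1 4 3]
Gen 3 (s3^-1): strand 4 crosses under strand 3. Perm now: [2 1 3 4]
Gen 4 (s2): strand 1 crosses over strand 3. Perm now: [2 3 1 4]
Gen 5 (s1^-1): strand 2 crosses under strand 3. Perm now: [3 2 1 4]
Gen 6 (s1): strand 3 crosses over strand 2. Perm now: [2 3 1 4]
Gen 7 (s1^-1): strand 2 crosses under strand 3. Perm now: [3 2 1 4]

Answer: 3 2 1 4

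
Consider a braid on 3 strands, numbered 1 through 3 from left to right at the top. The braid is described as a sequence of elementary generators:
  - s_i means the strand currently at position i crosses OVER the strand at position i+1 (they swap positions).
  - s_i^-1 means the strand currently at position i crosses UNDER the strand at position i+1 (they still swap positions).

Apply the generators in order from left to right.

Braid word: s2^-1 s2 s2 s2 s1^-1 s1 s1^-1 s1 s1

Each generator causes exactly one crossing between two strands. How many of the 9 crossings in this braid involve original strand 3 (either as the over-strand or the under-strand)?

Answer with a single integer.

Gen 1: crossing 2x3. Involves strand 3? yes. Count so far: 1
Gen 2: crossing 3x2. Involves strand 3? yes. Count so far: 2
Gen 3: crossing 2x3. Involves strand 3? yes. Count so far: 3
Gen 4: crossing 3x2. Involves strand 3? yes. Count so far: 4
Gen 5: crossing 1x2. Involves strand 3? no. Count so far: 4
Gen 6: crossing 2x1. Involves strand 3? no. Count so far: 4
Gen 7: crossing 1x2. Involves strand 3? no. Count so far: 4
Gen 8: crossing 2x1. Involves strand 3? no. Count so far: 4
Gen 9: crossing 1x2. Involves strand 3? no. Count so far: 4

Answer: 4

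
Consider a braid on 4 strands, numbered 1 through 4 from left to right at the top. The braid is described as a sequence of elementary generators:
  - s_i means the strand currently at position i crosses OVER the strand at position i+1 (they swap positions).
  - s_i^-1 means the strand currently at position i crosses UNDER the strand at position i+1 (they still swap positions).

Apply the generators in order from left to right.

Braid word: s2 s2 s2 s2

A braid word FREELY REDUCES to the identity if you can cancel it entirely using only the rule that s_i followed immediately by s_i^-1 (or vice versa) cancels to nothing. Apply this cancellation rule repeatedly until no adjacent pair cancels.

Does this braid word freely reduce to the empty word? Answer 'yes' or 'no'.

Answer: no

Derivation:
Gen 1 (s2): push. Stack: [s2]
Gen 2 (s2): push. Stack: [s2 s2]
Gen 3 (s2): push. Stack: [s2 s2 s2]
Gen 4 (s2): push. Stack: [s2 s2 s2 s2]
Reduced word: s2 s2 s2 s2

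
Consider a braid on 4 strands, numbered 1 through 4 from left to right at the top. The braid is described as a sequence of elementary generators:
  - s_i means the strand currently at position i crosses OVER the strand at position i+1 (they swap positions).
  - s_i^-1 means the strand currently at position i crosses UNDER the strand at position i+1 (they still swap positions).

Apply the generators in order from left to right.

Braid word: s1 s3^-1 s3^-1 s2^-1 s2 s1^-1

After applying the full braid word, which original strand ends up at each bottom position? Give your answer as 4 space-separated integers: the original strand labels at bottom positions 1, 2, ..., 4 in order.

Answer: 1 2 3 4

Derivation:
Gen 1 (s1): strand 1 crosses over strand 2. Perm now: [2 1 3 4]
Gen 2 (s3^-1): strand 3 crosses under strand 4. Perm now: [2 1 4 3]
Gen 3 (s3^-1): strand 4 crosses under strand 3. Perm now: [2 1 3 4]
Gen 4 (s2^-1): strand 1 crosses under strand 3. Perm now: [2 3 1 4]
Gen 5 (s2): strand 3 crosses over strand 1. Perm now: [2 1 3 4]
Gen 6 (s1^-1): strand 2 crosses under strand 1. Perm now: [1 2 3 4]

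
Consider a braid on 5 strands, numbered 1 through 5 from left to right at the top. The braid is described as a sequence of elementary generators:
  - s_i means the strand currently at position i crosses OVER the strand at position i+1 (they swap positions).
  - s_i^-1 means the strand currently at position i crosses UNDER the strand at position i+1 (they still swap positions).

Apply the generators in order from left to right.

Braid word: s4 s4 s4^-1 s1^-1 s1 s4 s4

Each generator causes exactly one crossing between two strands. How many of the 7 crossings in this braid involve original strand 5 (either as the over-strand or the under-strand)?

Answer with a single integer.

Answer: 5

Derivation:
Gen 1: crossing 4x5. Involves strand 5? yes. Count so far: 1
Gen 2: crossing 5x4. Involves strand 5? yes. Count so far: 2
Gen 3: crossing 4x5. Involves strand 5? yes. Count so far: 3
Gen 4: crossing 1x2. Involves strand 5? no. Count so far: 3
Gen 5: crossing 2x1. Involves strand 5? no. Count so far: 3
Gen 6: crossing 5x4. Involves strand 5? yes. Count so far: 4
Gen 7: crossing 4x5. Involves strand 5? yes. Count so far: 5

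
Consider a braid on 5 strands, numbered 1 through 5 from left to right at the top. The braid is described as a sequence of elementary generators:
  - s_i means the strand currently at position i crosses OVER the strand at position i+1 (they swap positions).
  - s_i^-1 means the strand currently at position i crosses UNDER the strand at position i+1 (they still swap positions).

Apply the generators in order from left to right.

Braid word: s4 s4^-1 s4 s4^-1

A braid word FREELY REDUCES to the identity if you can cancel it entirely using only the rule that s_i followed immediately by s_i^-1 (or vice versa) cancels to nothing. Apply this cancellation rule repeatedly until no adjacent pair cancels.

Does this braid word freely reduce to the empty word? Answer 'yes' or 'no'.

Gen 1 (s4): push. Stack: [s4]
Gen 2 (s4^-1): cancels prior s4. Stack: []
Gen 3 (s4): push. Stack: [s4]
Gen 4 (s4^-1): cancels prior s4. Stack: []
Reduced word: (empty)

Answer: yes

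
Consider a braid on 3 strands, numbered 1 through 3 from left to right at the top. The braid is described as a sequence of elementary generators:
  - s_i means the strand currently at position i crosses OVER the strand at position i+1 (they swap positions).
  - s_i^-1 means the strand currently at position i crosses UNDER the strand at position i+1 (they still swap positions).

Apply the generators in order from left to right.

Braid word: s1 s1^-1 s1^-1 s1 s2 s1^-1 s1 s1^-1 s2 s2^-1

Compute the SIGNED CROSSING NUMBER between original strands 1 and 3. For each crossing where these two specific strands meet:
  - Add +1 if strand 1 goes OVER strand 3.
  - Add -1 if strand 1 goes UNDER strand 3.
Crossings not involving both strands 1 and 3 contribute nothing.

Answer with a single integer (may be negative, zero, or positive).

Gen 1: crossing 1x2. Both 1&3? no. Sum: 0
Gen 2: crossing 2x1. Both 1&3? no. Sum: 0
Gen 3: crossing 1x2. Both 1&3? no. Sum: 0
Gen 4: crossing 2x1. Both 1&3? no. Sum: 0
Gen 5: crossing 2x3. Both 1&3? no. Sum: 0
Gen 6: 1 under 3. Both 1&3? yes. Contrib: -1. Sum: -1
Gen 7: 3 over 1. Both 1&3? yes. Contrib: -1. Sum: -2
Gen 8: 1 under 3. Both 1&3? yes. Contrib: -1. Sum: -3
Gen 9: crossing 1x2. Both 1&3? no. Sum: -3
Gen 10: crossing 2x1. Both 1&3? no. Sum: -3

Answer: -3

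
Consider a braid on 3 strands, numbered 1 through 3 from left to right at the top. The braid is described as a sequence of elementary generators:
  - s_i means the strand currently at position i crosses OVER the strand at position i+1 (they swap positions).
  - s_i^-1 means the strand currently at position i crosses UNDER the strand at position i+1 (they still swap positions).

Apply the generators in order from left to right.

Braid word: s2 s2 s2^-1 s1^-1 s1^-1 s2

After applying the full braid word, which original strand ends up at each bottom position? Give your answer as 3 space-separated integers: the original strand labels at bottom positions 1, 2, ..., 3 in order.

Gen 1 (s2): strand 2 crosses over strand 3. Perm now: [1 3 2]
Gen 2 (s2): strand 3 crosses over strand 2. Perm now: [1 2 3]
Gen 3 (s2^-1): strand 2 crosses under strand 3. Perm now: [1 3 2]
Gen 4 (s1^-1): strand 1 crosses under strand 3. Perm now: [3 1 2]
Gen 5 (s1^-1): strand 3 crosses under strand 1. Perm now: [1 3 2]
Gen 6 (s2): strand 3 crosses over strand 2. Perm now: [1 2 3]

Answer: 1 2 3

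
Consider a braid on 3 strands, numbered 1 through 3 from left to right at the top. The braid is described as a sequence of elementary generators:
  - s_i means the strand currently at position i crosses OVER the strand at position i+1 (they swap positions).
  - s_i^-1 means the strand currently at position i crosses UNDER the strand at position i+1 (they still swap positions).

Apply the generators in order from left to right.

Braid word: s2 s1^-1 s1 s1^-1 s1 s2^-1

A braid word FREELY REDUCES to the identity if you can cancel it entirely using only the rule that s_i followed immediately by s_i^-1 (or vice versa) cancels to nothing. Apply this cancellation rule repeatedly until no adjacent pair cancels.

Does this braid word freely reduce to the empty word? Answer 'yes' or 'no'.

Gen 1 (s2): push. Stack: [s2]
Gen 2 (s1^-1): push. Stack: [s2 s1^-1]
Gen 3 (s1): cancels prior s1^-1. Stack: [s2]
Gen 4 (s1^-1): push. Stack: [s2 s1^-1]
Gen 5 (s1): cancels prior s1^-1. Stack: [s2]
Gen 6 (s2^-1): cancels prior s2. Stack: []
Reduced word: (empty)

Answer: yes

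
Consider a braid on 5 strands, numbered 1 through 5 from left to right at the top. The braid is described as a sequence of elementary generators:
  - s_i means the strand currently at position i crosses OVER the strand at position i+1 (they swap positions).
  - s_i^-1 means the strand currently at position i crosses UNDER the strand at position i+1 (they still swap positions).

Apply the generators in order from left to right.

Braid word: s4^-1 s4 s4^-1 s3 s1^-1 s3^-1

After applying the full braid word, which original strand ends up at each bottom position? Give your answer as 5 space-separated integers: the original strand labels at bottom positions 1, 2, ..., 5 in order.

Answer: 2 1 3 5 4

Derivation:
Gen 1 (s4^-1): strand 4 crosses under strand 5. Perm now: [1 2 3 5 4]
Gen 2 (s4): strand 5 crosses over strand 4. Perm now: [1 2 3 4 5]
Gen 3 (s4^-1): strand 4 crosses under strand 5. Perm now: [1 2 3 5 4]
Gen 4 (s3): strand 3 crosses over strand 5. Perm now: [1 2 5 3 4]
Gen 5 (s1^-1): strand 1 crosses under strand 2. Perm now: [2 1 5 3 4]
Gen 6 (s3^-1): strand 5 crosses under strand 3. Perm now: [2 1 3 5 4]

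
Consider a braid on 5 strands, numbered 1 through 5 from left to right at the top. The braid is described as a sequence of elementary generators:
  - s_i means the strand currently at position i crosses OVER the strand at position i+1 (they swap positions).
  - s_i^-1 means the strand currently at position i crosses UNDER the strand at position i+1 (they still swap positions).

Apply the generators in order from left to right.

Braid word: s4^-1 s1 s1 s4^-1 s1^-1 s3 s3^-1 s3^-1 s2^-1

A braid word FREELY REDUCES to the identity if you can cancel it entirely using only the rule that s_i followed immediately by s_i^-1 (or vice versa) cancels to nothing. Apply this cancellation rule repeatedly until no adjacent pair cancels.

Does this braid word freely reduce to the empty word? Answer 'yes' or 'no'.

Answer: no

Derivation:
Gen 1 (s4^-1): push. Stack: [s4^-1]
Gen 2 (s1): push. Stack: [s4^-1 s1]
Gen 3 (s1): push. Stack: [s4^-1 s1 s1]
Gen 4 (s4^-1): push. Stack: [s4^-1 s1 s1 s4^-1]
Gen 5 (s1^-1): push. Stack: [s4^-1 s1 s1 s4^-1 s1^-1]
Gen 6 (s3): push. Stack: [s4^-1 s1 s1 s4^-1 s1^-1 s3]
Gen 7 (s3^-1): cancels prior s3. Stack: [s4^-1 s1 s1 s4^-1 s1^-1]
Gen 8 (s3^-1): push. Stack: [s4^-1 s1 s1 s4^-1 s1^-1 s3^-1]
Gen 9 (s2^-1): push. Stack: [s4^-1 s1 s1 s4^-1 s1^-1 s3^-1 s2^-1]
Reduced word: s4^-1 s1 s1 s4^-1 s1^-1 s3^-1 s2^-1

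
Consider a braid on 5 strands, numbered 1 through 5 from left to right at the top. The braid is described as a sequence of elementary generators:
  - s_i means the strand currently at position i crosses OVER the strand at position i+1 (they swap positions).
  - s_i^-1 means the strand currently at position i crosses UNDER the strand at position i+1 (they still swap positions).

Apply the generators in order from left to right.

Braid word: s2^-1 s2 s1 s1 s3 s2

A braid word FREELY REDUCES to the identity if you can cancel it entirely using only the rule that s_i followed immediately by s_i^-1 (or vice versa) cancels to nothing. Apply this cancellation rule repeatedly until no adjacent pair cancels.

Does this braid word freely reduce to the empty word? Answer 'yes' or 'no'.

Gen 1 (s2^-1): push. Stack: [s2^-1]
Gen 2 (s2): cancels prior s2^-1. Stack: []
Gen 3 (s1): push. Stack: [s1]
Gen 4 (s1): push. Stack: [s1 s1]
Gen 5 (s3): push. Stack: [s1 s1 s3]
Gen 6 (s2): push. Stack: [s1 s1 s3 s2]
Reduced word: s1 s1 s3 s2

Answer: no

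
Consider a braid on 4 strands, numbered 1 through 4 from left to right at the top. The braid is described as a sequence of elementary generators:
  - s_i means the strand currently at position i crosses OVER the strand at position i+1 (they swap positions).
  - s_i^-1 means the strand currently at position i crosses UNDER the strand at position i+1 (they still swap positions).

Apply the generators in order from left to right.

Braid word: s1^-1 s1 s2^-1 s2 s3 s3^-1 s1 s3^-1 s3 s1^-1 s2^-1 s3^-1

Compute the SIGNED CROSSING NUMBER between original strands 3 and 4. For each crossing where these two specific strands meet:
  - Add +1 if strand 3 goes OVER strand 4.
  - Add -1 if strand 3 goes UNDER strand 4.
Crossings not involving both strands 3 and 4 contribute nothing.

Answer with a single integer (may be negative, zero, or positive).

Answer: 0

Derivation:
Gen 1: crossing 1x2. Both 3&4? no. Sum: 0
Gen 2: crossing 2x1. Both 3&4? no. Sum: 0
Gen 3: crossing 2x3. Both 3&4? no. Sum: 0
Gen 4: crossing 3x2. Both 3&4? no. Sum: 0
Gen 5: 3 over 4. Both 3&4? yes. Contrib: +1. Sum: 1
Gen 6: 4 under 3. Both 3&4? yes. Contrib: +1. Sum: 2
Gen 7: crossing 1x2. Both 3&4? no. Sum: 2
Gen 8: 3 under 4. Both 3&4? yes. Contrib: -1. Sum: 1
Gen 9: 4 over 3. Both 3&4? yes. Contrib: -1. Sum: 0
Gen 10: crossing 2x1. Both 3&4? no. Sum: 0
Gen 11: crossing 2x3. Both 3&4? no. Sum: 0
Gen 12: crossing 2x4. Both 3&4? no. Sum: 0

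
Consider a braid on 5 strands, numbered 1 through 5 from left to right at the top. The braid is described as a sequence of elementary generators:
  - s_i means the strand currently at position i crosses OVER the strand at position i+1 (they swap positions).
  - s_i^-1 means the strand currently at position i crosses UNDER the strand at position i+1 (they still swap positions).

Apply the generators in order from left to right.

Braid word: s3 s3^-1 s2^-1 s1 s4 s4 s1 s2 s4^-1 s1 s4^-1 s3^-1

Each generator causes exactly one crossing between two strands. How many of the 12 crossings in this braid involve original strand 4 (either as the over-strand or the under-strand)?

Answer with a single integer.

Gen 1: crossing 3x4. Involves strand 4? yes. Count so far: 1
Gen 2: crossing 4x3. Involves strand 4? yes. Count so far: 2
Gen 3: crossing 2x3. Involves strand 4? no. Count so far: 2
Gen 4: crossing 1x3. Involves strand 4? no. Count so far: 2
Gen 5: crossing 4x5. Involves strand 4? yes. Count so far: 3
Gen 6: crossing 5x4. Involves strand 4? yes. Count so far: 4
Gen 7: crossing 3x1. Involves strand 4? no. Count so far: 4
Gen 8: crossing 3x2. Involves strand 4? no. Count so far: 4
Gen 9: crossing 4x5. Involves strand 4? yes. Count so far: 5
Gen 10: crossing 1x2. Involves strand 4? no. Count so far: 5
Gen 11: crossing 5x4. Involves strand 4? yes. Count so far: 6
Gen 12: crossing 3x4. Involves strand 4? yes. Count so far: 7

Answer: 7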